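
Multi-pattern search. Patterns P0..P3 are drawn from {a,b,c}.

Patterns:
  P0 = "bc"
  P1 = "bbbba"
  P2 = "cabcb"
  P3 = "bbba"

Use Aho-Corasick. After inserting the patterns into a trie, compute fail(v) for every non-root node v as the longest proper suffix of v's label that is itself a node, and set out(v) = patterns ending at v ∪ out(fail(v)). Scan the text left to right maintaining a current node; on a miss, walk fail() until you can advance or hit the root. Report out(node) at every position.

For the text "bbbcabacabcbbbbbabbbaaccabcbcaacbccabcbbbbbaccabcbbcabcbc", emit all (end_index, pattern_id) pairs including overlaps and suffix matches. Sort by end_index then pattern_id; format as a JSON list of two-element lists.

Build:
Trie (insert patterns):
  n0 'ε': b→1 c→7
  n1 'b': b→3 c→2
  n2 'bc': ·  ←P0
  n3 'bb': b→4
  n4 'bbb': a→12 b→5
  n5 'bbbb': a→6
  n6 'bbbba': ·  ←P1
  n7 'c': a→8
  n8 'ca': b→9
  n9 'cab': c→10
  n10 'cabc': b→11
  n11 'cabcb': ·  ←P2
  n12 'bbba': ·  ←P3

Failure links (BFS by depth):
  n1('b'): parent n0 fail=0; on 'b' 0 → fail=0;  out ∅∪∅=∅
  n7('c'): parent n0 fail=0; on 'c' 0 → fail=0;  out ∅∪∅=∅
  n2('bc'): parent n1 fail=0; on 'c' 0 → fail=7;  out {0}∪∅={0}
  n3('bb'): parent n1 fail=0; on 'b' 0 → fail=1;  out ∅∪∅=∅
  n8('ca'): parent n7 fail=0; on 'a' 0 → fail=0;  out ∅∪∅=∅
  n4('bbb'): parent n3 fail=1; on 'b' 1 → fail=3;  out ∅∪∅=∅
  n9('cab'): parent n8 fail=0; on 'b' 0 → fail=1;  out ∅∪∅=∅
  n5('bbbb'): parent n4 fail=3; on 'b' 3 → fail=4;  out ∅∪∅=∅
  n10('cabc'): parent n9 fail=1; on 'c' 1 → fail=2;  out ∅∪{0}={0}
  n12('bbba'): parent n4 fail=3; on 'a' 3→1→0 → fail=0;  out {3}∪∅={3}
  n6('bbbba'): parent n5 fail=4; on 'a' 4 → fail=12;  out {1}∪{3}={1,3}
  n11('cabcb'): parent n10 fail=2; on 'b' 2→7→0 → fail=1;  out {2}∪∅={2}

Text stream:
pos 0 'b': at 1
pos 1 'b': at 3
pos 2 'b': at 4
pos 3 'c': at 2 ·f  ** P0@[2:3]
pos 4 'a': at 8 ·f
pos 5 'b': at 9
pos 6 'a': at 0 ·f
pos 7 'c': at 7
pos 8 'a': at 8
pos 9 'b': at 9
pos 10 'c': at 10  ** P0@[9:10]
pos 11 'b': at 11  ** P2@[7:11]
pos 12 'b': at 3 ·f
pos 13 'b': at 4
pos 14 'b': at 5
pos 15 'b': at 5 ·f
pos 16 'a': at 6  ** P1@[12:16],P3@[13:16]
pos 17 'b': at 1 ·f
pos 18 'b': at 3
pos 19 'b': at 4
pos 20 'a': at 12  ** P3@[17:20]
pos 21 'a': at 0 ·f
pos 22 'c': at 7
pos 23 'c': at 7 ·f
pos 24 'a': at 8
pos 25 'b': at 9
pos 26 'c': at 10  ** P0@[25:26]
pos 27 'b': at 11  ** P2@[23:27]
pos 28 'c': at 2 ·f  ** P0@[27:28]
pos 29 'a': at 8 ·f
pos 30 'a': at 0 ·f
pos 31 'c': at 7
pos 32 'b': at 1 ·f
pos 33 'c': at 2  ** P0@[32:33]
pos 34 'c': at 7 ·f
pos 35 'a': at 8
pos 36 'b': at 9
pos 37 'c': at 10  ** P0@[36:37]
pos 38 'b': at 11  ** P2@[34:38]
pos 39 'b': at 3 ·f
pos 40 'b': at 4
pos 41 'b': at 5
pos 42 'b': at 5 ·f
pos 43 'a': at 6  ** P1@[39:43],P3@[40:43]
pos 44 'c': at 7 ·f
pos 45 'c': at 7 ·f
pos 46 'a': at 8
pos 47 'b': at 9
pos 48 'c': at 10  ** P0@[47:48]
pos 49 'b': at 11  ** P2@[45:49]
pos 50 'b': at 3 ·f
pos 51 'c': at 2 ·f  ** P0@[50:51]
pos 52 'a': at 8 ·f
pos 53 'b': at 9
pos 54 'c': at 10  ** P0@[53:54]
pos 55 'b': at 11  ** P2@[51:55]
pos 56 'c': at 2 ·f  ** P0@[55:56]

Result: [[3,0],[10,0],[11,2],[16,1],[16,3],[20,3],[26,0],[27,2],[28,0],[33,0],[37,0],[38,2],[43,1],[43,3],[48,0],[49,2],[51,0],[54,0],[55,2],[56,0]]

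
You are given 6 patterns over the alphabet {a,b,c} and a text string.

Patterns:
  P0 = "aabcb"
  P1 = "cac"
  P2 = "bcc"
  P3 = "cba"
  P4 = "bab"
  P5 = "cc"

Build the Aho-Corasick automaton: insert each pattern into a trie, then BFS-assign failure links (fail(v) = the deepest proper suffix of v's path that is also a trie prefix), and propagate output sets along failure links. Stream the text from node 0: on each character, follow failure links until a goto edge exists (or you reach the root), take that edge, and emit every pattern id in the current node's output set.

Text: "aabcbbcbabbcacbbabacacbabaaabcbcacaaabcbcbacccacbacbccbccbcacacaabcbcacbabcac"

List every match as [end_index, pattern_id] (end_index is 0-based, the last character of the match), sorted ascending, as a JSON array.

Build:
Trie (insert patterns):
  0='ε' goto a→1 b→9 c→6
  1='a' goto a→2
  2='aa' goto b→3
  3='aab' goto c→4
  4='aabc' goto b→5
  5='aabcb' goto ·  [P0 ends]
  6='c' goto a→7 b→12 c→16
  7='ca' goto c→8
  8='cac' goto ·  [P1 ends]
  9='b' goto a→14 c→10
  10='bc' goto c→11
  11='bcc' goto ·  [P2 ends]
  12='cb' goto a→13
  13='cba' goto ·  [P3 ends]
  14='ba' goto b→15
  15='bab' goto ·  [P4 ends]
  16='cc' goto ·  [P5 ends]

BFS fail/out derivation:
  n1('a'): parent n0 fail=0; on 'a' 0 → fail=0;  out ∅∪∅=∅
  n6('c'): parent n0 fail=0; on 'c' 0 → fail=0;  out ∅∪∅=∅
  n9('b'): parent n0 fail=0; on 'b' 0 → fail=0;  out ∅∪∅=∅
  n2('aa'): parent n1 fail=0; on 'a' 0 → fail=1;  out ∅∪∅=∅
  n7('ca'): parent n6 fail=0; on 'a' 0 → fail=1;  out ∅∪∅=∅
  n10('bc'): parent n9 fail=0; on 'c' 0 → fail=6;  out ∅∪∅=∅
  n12('cb'): parent n6 fail=0; on 'b' 0 → fail=9;  out ∅∪∅=∅
  n14('ba'): parent n9 fail=0; on 'a' 0 → fail=1;  out ∅∪∅=∅
  n16('cc'): parent n6 fail=0; on 'c' 0 → fail=6;  out {5}∪∅={5}
  n3('aab'): parent n2 fail=1; on 'b' 1→0 → fail=9;  out ∅∪∅=∅
  n8('cac'): parent n7 fail=1; on 'c' 1→0 → fail=6;  out {1}∪∅={1}
  n11('bcc'): parent n10 fail=6; on 'c' 6 → fail=16;  out {2}∪{5}={2,5}
  n13('cba'): parent n12 fail=9; on 'a' 9 → fail=14;  out {3}∪∅={3}
  n15('bab'): parent n14 fail=1; on 'b' 1→0 → fail=9;  out {4}∪∅={4}
  n4('aabc'): parent n3 fail=9; on 'c' 9 → fail=10;  out ∅∪∅=∅
  n5('aabcb'): parent n4 fail=10; on 'b' 10→6 → fail=12;  out {0}∪∅={0}

Text stream:
[0] read 'a'  n0⇒n1
[1] read 'a'  n1⇒n2
[2] read 'b'  n2⇒n3
[3] read 'c'  n3⇒n4
[4] read 'b'  n4⇒n5  emit P0@[0:4]
[5] read 'b'  n5⇒n9 (via fail)
[6] read 'c'  n9⇒n10
[7] read 'b'  n10⇒n12 (via fail)
[8] read 'a'  n12⇒n13  emit P3@[6:8]
[9] read 'b'  n13⇒n15 (via fail)  emit P4@[7:9]
[10] read 'b'  n15⇒n9 (via fail)
[11] read 'c'  n9⇒n10
[12] read 'a'  n10⇒n7 (via fail)
[13] read 'c'  n7⇒n8  emit P1@[11:13]
[14] read 'b'  n8⇒n12 (via fail)
[15] read 'b'  n12⇒n9 (via fail)
[16] read 'a'  n9⇒n14
[17] read 'b'  n14⇒n15  emit P4@[15:17]
[18] read 'a'  n15⇒n14 (via fail)
[19] read 'c'  n14⇒n6 (via fail)
[20] read 'a'  n6⇒n7
[21] read 'c'  n7⇒n8  emit P1@[19:21]
[22] read 'b'  n8⇒n12 (via fail)
[23] read 'a'  n12⇒n13  emit P3@[21:23]
[24] read 'b'  n13⇒n15 (via fail)  emit P4@[22:24]
[25] read 'a'  n15⇒n14 (via fail)
[26] read 'a'  n14⇒n2 (via fail)
[27] read 'a'  n2⇒n2 (via fail)
[28] read 'b'  n2⇒n3
[29] read 'c'  n3⇒n4
[30] read 'b'  n4⇒n5  emit P0@[26:30]
[31] read 'c'  n5⇒n10 (via fail)
[32] read 'a'  n10⇒n7 (via fail)
[33] read 'c'  n7⇒n8  emit P1@[31:33]
[34] read 'a'  n8⇒n7 (via fail)
[35] read 'a'  n7⇒n2 (via fail)
[36] read 'a'  n2⇒n2 (via fail)
[37] read 'b'  n2⇒n3
[38] read 'c'  n3⇒n4
[39] read 'b'  n4⇒n5  emit P0@[35:39]
[40] read 'c'  n5⇒n10 (via fail)
[41] read 'b'  n10⇒n12 (via fail)
[42] read 'a'  n12⇒n13  emit P3@[40:42]
[43] read 'c'  n13⇒n6 (via fail)
[44] read 'c'  n6⇒n16  emit P5@[43:44]
[45] read 'c'  n16⇒n16 (via fail)  emit P5@[44:45]
[46] read 'a'  n16⇒n7 (via fail)
[47] read 'c'  n7⇒n8  emit P1@[45:47]
[48] read 'b'  n8⇒n12 (via fail)
[49] read 'a'  n12⇒n13  emit P3@[47:49]
[50] read 'c'  n13⇒n6 (via fail)
[51] read 'b'  n6⇒n12
[52] read 'c'  n12⇒n10 (via fail)
[53] read 'c'  n10⇒n11  emit P2@[51:53],P5@[52:53]
[54] read 'b'  n11⇒n12 (via fail)
[55] read 'c'  n12⇒n10 (via fail)
[56] read 'c'  n10⇒n11  emit P2@[54:56],P5@[55:56]
[57] read 'b'  n11⇒n12 (via fail)
[58] read 'c'  n12⇒n10 (via fail)
[59] read 'a'  n10⇒n7 (via fail)
[60] read 'c'  n7⇒n8  emit P1@[58:60]
[61] read 'a'  n8⇒n7 (via fail)
[62] read 'c'  n7⇒n8  emit P1@[60:62]
[63] read 'a'  n8⇒n7 (via fail)
[64] read 'a'  n7⇒n2 (via fail)
[65] read 'b'  n2⇒n3
[66] read 'c'  n3⇒n4
[67] read 'b'  n4⇒n5  emit P0@[63:67]
[68] read 'c'  n5⇒n10 (via fail)
[69] read 'a'  n10⇒n7 (via fail)
[70] read 'c'  n7⇒n8  emit P1@[68:70]
[71] read 'b'  n8⇒n12 (via fail)
[72] read 'a'  n12⇒n13  emit P3@[70:72]
[73] read 'b'  n13⇒n15 (via fail)  emit P4@[71:73]
[74] read 'c'  n15⇒n10 (via fail)
[75] read 'a'  n10⇒n7 (via fail)
[76] read 'c'  n7⇒n8  emit P1@[74:76]

Result: [[4,0],[8,3],[9,4],[13,1],[17,4],[21,1],[23,3],[24,4],[30,0],[33,1],[39,0],[42,3],[44,5],[45,5],[47,1],[49,3],[53,2],[53,5],[56,2],[56,5],[60,1],[62,1],[67,0],[70,1],[72,3],[73,4],[76,1]]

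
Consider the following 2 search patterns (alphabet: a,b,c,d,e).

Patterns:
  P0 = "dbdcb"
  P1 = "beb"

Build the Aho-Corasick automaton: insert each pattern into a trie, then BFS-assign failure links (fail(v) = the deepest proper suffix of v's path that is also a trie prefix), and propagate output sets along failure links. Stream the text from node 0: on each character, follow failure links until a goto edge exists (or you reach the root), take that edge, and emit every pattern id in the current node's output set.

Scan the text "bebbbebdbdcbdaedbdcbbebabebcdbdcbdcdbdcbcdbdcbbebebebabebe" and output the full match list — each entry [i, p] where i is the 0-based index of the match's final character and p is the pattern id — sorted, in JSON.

Build:
Trie nodes:
  0='ε' goto b→6 d→1
  1='d' goto b→2
  2='db' goto d→3
  3='dbd' goto c→4
  4='dbdc' goto b→5
  5='dbdcb' goto ·  ←P0
  6='b' goto e→7
  7='be' goto b→8
  8='beb' goto ·  ←P1

BFS fail/out derivation:
  n1('d'): parent n0 fail=0; on 'd' 0 → fail=0;  out ∅∪∅=∅
  n6('b'): parent n0 fail=0; on 'b' 0 → fail=0;  out ∅∪∅=∅
  n2('db'): parent n1 fail=0; on 'b' 0 → fail=6;  out ∅∪∅=∅
  n7('be'): parent n6 fail=0; on 'e' 0 → fail=0;  out ∅∪∅=∅
  n3('dbd'): parent n2 fail=6; on 'd' 6→0 → fail=1;  out ∅∪∅=∅
  n8('beb'): parent n7 fail=0; on 'b' 0 → fail=6;  out {1}∪∅={1}
  n4('dbdc'): parent n3 fail=1; on 'c' 1→0 → fail=0;  out ∅∪∅=∅
  n5('dbdcb'): parent n4 fail=0; on 'b' 0 → fail=6;  out {0}∪∅={0}

Run:
pos 0 'b': at 6
pos 1 'e': at 7
pos 2 'b': at 8  emit P1@[0:2]
pos 3 'b': at 6 (fail-walked)
pos 4 'b': at 6 (fail-walked)
pos 5 'e': at 7
pos 6 'b': at 8  emit P1@[4:6]
pos 7 'd': at 1 (fail-walked)
pos 8 'b': at 2
pos 9 'd': at 3
pos 10 'c': at 4
pos 11 'b': at 5  emit P0@[7:11]
pos 12 'd': at 1 (fail-walked)
pos 13 'a': at 0 (fail-walked)
pos 14 'e': at 0
pos 15 'd': at 1
pos 16 'b': at 2
pos 17 'd': at 3
pos 18 'c': at 4
pos 19 'b': at 5  emit P0@[15:19]
pos 20 'b': at 6 (fail-walked)
pos 21 'e': at 7
pos 22 'b': at 8  emit P1@[20:22]
pos 23 'a': at 0 (fail-walked)
pos 24 'b': at 6
pos 25 'e': at 7
pos 26 'b': at 8  emit P1@[24:26]
pos 27 'c': at 0 (fail-walked)
pos 28 'd': at 1
pos 29 'b': at 2
pos 30 'd': at 3
pos 31 'c': at 4
pos 32 'b': at 5  emit P0@[28:32]
pos 33 'd': at 1 (fail-walked)
pos 34 'c': at 0 (fail-walked)
pos 35 'd': at 1
pos 36 'b': at 2
pos 37 'd': at 3
pos 38 'c': at 4
pos 39 'b': at 5  emit P0@[35:39]
pos 40 'c': at 0 (fail-walked)
pos 41 'd': at 1
pos 42 'b': at 2
pos 43 'd': at 3
pos 44 'c': at 4
pos 45 'b': at 5  emit P0@[41:45]
pos 46 'b': at 6 (fail-walked)
pos 47 'e': at 7
pos 48 'b': at 8  emit P1@[46:48]
pos 49 'e': at 7 (fail-walked)
pos 50 'b': at 8  emit P1@[48:50]
pos 51 'e': at 7 (fail-walked)
pos 52 'b': at 8  emit P1@[50:52]
pos 53 'a': at 0 (fail-walked)
pos 54 'b': at 6
pos 55 'e': at 7
pos 56 'b': at 8  emit P1@[54:56]
pos 57 'e': at 7 (fail-walked)

All matches (sorted): [[2,1],[6,1],[11,0],[19,0],[22,1],[26,1],[32,0],[39,0],[45,0],[48,1],[50,1],[52,1],[56,1]]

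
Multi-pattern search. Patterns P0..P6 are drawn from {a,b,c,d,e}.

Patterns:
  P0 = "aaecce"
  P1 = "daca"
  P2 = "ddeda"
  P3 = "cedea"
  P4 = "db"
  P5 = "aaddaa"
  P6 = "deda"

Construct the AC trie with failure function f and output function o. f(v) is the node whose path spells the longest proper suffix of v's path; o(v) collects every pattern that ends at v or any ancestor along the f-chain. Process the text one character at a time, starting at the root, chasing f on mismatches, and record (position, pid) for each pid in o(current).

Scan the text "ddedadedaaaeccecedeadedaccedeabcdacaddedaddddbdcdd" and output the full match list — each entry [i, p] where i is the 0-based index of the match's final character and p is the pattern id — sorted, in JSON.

Build automaton:
Trie nodes:
  n0 'ε': a→1 c→15 d→7
  n1 'a': a→2
  n2 'aa': d→21 e→3
  n3 'aae': c→4
  n4 'aaec': c→5
  n5 'aaecc': e→6
  n6 'aaecce': ·  [P0 ends]
  n7 'd': a→8 b→20 d→11 e→25
  n8 'da': c→9
  n9 'dac': a→10
  n10 'daca': ·  [P1 ends]
  n11 'dd': e→12
  n12 'dde': d→13
  n13 'dded': a→14
  n14 'ddeda': ·  [P2 ends]
  n15 'c': e→16
  n16 'ce': d→17
  n17 'ced': e→18
  n18 'cede': a→19
  n19 'cedea': ·  [P3 ends]
  n20 'db': ·  [P4 ends]
  n21 'aad': d→22
  n22 'aadd': a→23
  n23 'aadda': a→24
  n24 'aaddaa': ·  [P5 ends]
  n25 'de': d→26
  n26 'ded': a→27
  n27 'deda': ·  [P6 ends]

Failure links (BFS by depth):
  n1('a'): parent n0 fail=0; on 'a' 0 → fail=0;  out ∅∪∅=∅
  n7('d'): parent n0 fail=0; on 'd' 0 → fail=0;  out ∅∪∅=∅
  n15('c'): parent n0 fail=0; on 'c' 0 → fail=0;  out ∅∪∅=∅
  n2('aa'): parent n1 fail=0; on 'a' 0 → fail=1;  out ∅∪∅=∅
  n8('da'): parent n7 fail=0; on 'a' 0 → fail=1;  out ∅∪∅=∅
  n11('dd'): parent n7 fail=0; on 'd' 0 → fail=7;  out ∅∪∅=∅
  n16('ce'): parent n15 fail=0; on 'e' 0 → fail=0;  out ∅∪∅=∅
  n20('db'): parent n7 fail=0; on 'b' 0 → fail=0;  out {4}∪∅={4}
  n25('de'): parent n7 fail=0; on 'e' 0 → fail=0;  out ∅∪∅=∅
  n3('aae'): parent n2 fail=1; on 'e' 1→0 → fail=0;  out ∅∪∅=∅
  n9('dac'): parent n8 fail=1; on 'c' 1→0 → fail=15;  out ∅∪∅=∅
  n12('dde'): parent n11 fail=7; on 'e' 7 → fail=25;  out ∅∪∅=∅
  n17('ced'): parent n16 fail=0; on 'd' 0 → fail=7;  out ∅∪∅=∅
  n21('aad'): parent n2 fail=1; on 'd' 1→0 → fail=7;  out ∅∪∅=∅
  n26('ded'): parent n25 fail=0; on 'd' 0 → fail=7;  out ∅∪∅=∅
  n4('aaec'): parent n3 fail=0; on 'c' 0 → fail=15;  out ∅∪∅=∅
  n10('daca'): parent n9 fail=15; on 'a' 15→0 → fail=1;  out {1}∪∅={1}
  n13('dded'): parent n12 fail=25; on 'd' 25 → fail=26;  out ∅∪∅=∅
  n18('cede'): parent n17 fail=7; on 'e' 7 → fail=25;  out ∅∪∅=∅
  n22('aadd'): parent n21 fail=7; on 'd' 7 → fail=11;  out ∅∪∅=∅
  n27('deda'): parent n26 fail=7; on 'a' 7 → fail=8;  out {6}∪∅={6}
  n5('aaecc'): parent n4 fail=15; on 'c' 15→0 → fail=15;  out ∅∪∅=∅
  n14('ddeda'): parent n13 fail=26; on 'a' 26 → fail=27;  out {2}∪{6}={2,6}
  n19('cedea'): parent n18 fail=25; on 'a' 25→0 → fail=1;  out {3}∪∅={3}
  n23('aadda'): parent n22 fail=11; on 'a' 11→7 → fail=8;  out ∅∪∅=∅
  n6('aaecce'): parent n5 fail=15; on 'e' 15 → fail=16;  out {0}∪∅={0}
  n24('aaddaa'): parent n23 fail=8; on 'a' 8→1 → fail=2;  out {5}∪∅={5}

Text stream:
pos 0 'd': at 7
pos 1 'd': at 11
pos 2 'e': at 12
pos 3 'd': at 13
pos 4 'a': at 14  ** P2@[0:4],P6@[1:4]
pos 5 'd': at 7 ·f
pos 6 'e': at 25
pos 7 'd': at 26
pos 8 'a': at 27  ** P6@[5:8]
pos 9 'a': at 2 ·f
pos 10 'a': at 2 ·f
pos 11 'e': at 3
pos 12 'c': at 4
pos 13 'c': at 5
pos 14 'e': at 6  ** P0@[9:14]
pos 15 'c': at 15 ·f
pos 16 'e': at 16
pos 17 'd': at 17
pos 18 'e': at 18
pos 19 'a': at 19  ** P3@[15:19]
pos 20 'd': at 7 ·f
pos 21 'e': at 25
pos 22 'd': at 26
pos 23 'a': at 27  ** P6@[20:23]
pos 24 'c': at 9 ·f
pos 25 'c': at 15 ·f
pos 26 'e': at 16
pos 27 'd': at 17
pos 28 'e': at 18
pos 29 'a': at 19  ** P3@[25:29]
pos 30 'b': at 0 ·f
pos 31 'c': at 15
pos 32 'd': at 7 ·f
pos 33 'a': at 8
pos 34 'c': at 9
pos 35 'a': at 10  ** P1@[32:35]
pos 36 'd': at 7 ·f
pos 37 'd': at 11
pos 38 'e': at 12
pos 39 'd': at 13
pos 40 'a': at 14  ** P2@[36:40],P6@[37:40]
pos 41 'd': at 7 ·f
pos 42 'd': at 11
pos 43 'd': at 11 ·f
pos 44 'd': at 11 ·f
pos 45 'b': at 20 ·f  ** P4@[44:45]
pos 46 'd': at 7 ·f
pos 47 'c': at 15 ·f
pos 48 'd': at 7 ·f
pos 49 'd': at 11

All matches (sorted): [[4,2],[4,6],[8,6],[14,0],[19,3],[23,6],[29,3],[35,1],[40,2],[40,6],[45,4]]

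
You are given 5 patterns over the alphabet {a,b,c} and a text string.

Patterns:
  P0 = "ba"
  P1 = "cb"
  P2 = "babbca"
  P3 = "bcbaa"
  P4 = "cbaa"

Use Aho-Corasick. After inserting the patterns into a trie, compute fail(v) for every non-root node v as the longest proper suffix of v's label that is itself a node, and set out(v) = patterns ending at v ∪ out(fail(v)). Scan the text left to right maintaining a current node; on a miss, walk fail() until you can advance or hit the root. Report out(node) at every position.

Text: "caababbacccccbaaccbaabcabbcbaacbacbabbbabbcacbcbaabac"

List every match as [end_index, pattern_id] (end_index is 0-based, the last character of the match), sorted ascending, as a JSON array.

Construct AC machine:
Trie (insert patterns):
  0='ε' goto b→1 c→3
  1='b' goto a→2 c→9
  2='ba' goto b→5  [P0 ends]
  3='c' goto b→4
  4='cb' goto a→13  [P1 ends]
  5='bab' goto b→6
  6='babb' goto c→7
  7='babbc' goto a→8
  8='babbca' goto ·  [P2 ends]
  9='bc' goto b→10
  10='bcb' goto a→11
  11='bcba' goto a→12
  12='bcbaa' goto ·  [P3 ends]
  13='cba' goto a→14
  14='cbaa' goto ·  [P4 ends]

Failure links (BFS by depth):
  n1('b'): parent n0 fail=0; on 'b' 0 → fail=0;  out ∅∪∅=∅
  n3('c'): parent n0 fail=0; on 'c' 0 → fail=0;  out ∅∪∅=∅
  n2('ba'): parent n1 fail=0; on 'a' 0 → fail=0;  out {0}∪∅={0}
  n4('cb'): parent n3 fail=0; on 'b' 0 → fail=1;  out {1}∪∅={1}
  n9('bc'): parent n1 fail=0; on 'c' 0 → fail=3;  out ∅∪∅=∅
  n5('bab'): parent n2 fail=0; on 'b' 0 → fail=1;  out ∅∪∅=∅
  n10('bcb'): parent n9 fail=3; on 'b' 3 → fail=4;  out ∅∪{1}={1}
  n13('cba'): parent n4 fail=1; on 'a' 1 → fail=2;  out ∅∪{0}={0}
  n6('babb'): parent n5 fail=1; on 'b' 1→0 → fail=1;  out ∅∪∅=∅
  n11('bcba'): parent n10 fail=4; on 'a' 4 → fail=13;  out ∅∪{0}={0}
  n14('cbaa'): parent n13 fail=2; on 'a' 2→0 → fail=0;  out {4}∪∅={4}
  n7('babbc'): parent n6 fail=1; on 'c' 1 → fail=9;  out ∅∪∅=∅
  n12('bcbaa'): parent n11 fail=13; on 'a' 13 → fail=14;  out {3}∪{4}={3,4}
  n8('babbca'): parent n7 fail=9; on 'a' 9→3→0 → fail=0;  out {2}∪∅={2}

Scan:
pos 0 'c': at 3
pos 1 'a': at 0 (fail-walked)
pos 2 'a': at 0
pos 3 'b': at 1
pos 4 'a': at 2  → match P0@[3:4]
pos 5 'b': at 5
pos 6 'b': at 6
pos 7 'a': at 2 (fail-walked)  → match P0@[6:7]
pos 8 'c': at 3 (fail-walked)
pos 9 'c': at 3 (fail-walked)
pos 10 'c': at 3 (fail-walked)
pos 11 'c': at 3 (fail-walked)
pos 12 'c': at 3 (fail-walked)
pos 13 'b': at 4  → match P1@[12:13]
pos 14 'a': at 13  → match P0@[13:14]
pos 15 'a': at 14  → match P4@[12:15]
pos 16 'c': at 3 (fail-walked)
pos 17 'c': at 3 (fail-walked)
pos 18 'b': at 4  → match P1@[17:18]
pos 19 'a': at 13  → match P0@[18:19]
pos 20 'a': at 14  → match P4@[17:20]
pos 21 'b': at 1 (fail-walked)
pos 22 'c': at 9
pos 23 'a': at 0 (fail-walked)
pos 24 'b': at 1
pos 25 'b': at 1 (fail-walked)
pos 26 'c': at 9
pos 27 'b': at 10  → match P1@[26:27]
pos 28 'a': at 11  → match P0@[27:28]
pos 29 'a': at 12  → match P3@[25:29],P4@[26:29]
pos 30 'c': at 3 (fail-walked)
pos 31 'b': at 4  → match P1@[30:31]
pos 32 'a': at 13  → match P0@[31:32]
pos 33 'c': at 3 (fail-walked)
pos 34 'b': at 4  → match P1@[33:34]
pos 35 'a': at 13  → match P0@[34:35]
pos 36 'b': at 5 (fail-walked)
pos 37 'b': at 6
pos 38 'b': at 1 (fail-walked)
pos 39 'a': at 2  → match P0@[38:39]
pos 40 'b': at 5
pos 41 'b': at 6
pos 42 'c': at 7
pos 43 'a': at 8  → match P2@[38:43]
pos 44 'c': at 3 (fail-walked)
pos 45 'b': at 4  → match P1@[44:45]
pos 46 'c': at 9 (fail-walked)
pos 47 'b': at 10  → match P1@[46:47]
pos 48 'a': at 11  → match P0@[47:48]
pos 49 'a': at 12  → match P3@[45:49],P4@[46:49]
pos 50 'b': at 1 (fail-walked)
pos 51 'a': at 2  → match P0@[50:51]
pos 52 'c': at 3 (fail-walked)

All matches (sorted): [[4,0],[7,0],[13,1],[14,0],[15,4],[18,1],[19,0],[20,4],[27,1],[28,0],[29,3],[29,4],[31,1],[32,0],[34,1],[35,0],[39,0],[43,2],[45,1],[47,1],[48,0],[49,3],[49,4],[51,0]]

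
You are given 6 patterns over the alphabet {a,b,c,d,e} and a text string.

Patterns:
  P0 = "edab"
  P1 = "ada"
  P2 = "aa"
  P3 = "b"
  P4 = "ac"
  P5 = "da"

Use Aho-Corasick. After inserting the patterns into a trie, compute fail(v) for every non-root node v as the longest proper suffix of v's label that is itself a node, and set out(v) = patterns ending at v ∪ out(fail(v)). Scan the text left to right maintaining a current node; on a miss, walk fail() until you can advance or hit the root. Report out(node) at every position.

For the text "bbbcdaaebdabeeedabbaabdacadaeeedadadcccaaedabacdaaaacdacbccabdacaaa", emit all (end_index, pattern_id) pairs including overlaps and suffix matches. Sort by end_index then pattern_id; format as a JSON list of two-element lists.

Build:
Trie (insert patterns):
  n0 'ε': a→5 b→9 d→11 e→1
  n1 'e': d→2
  n2 'ed': a→3
  n3 'eda': b→4
  n4 'edab': ·  ←P0
  n5 'a': a→8 c→10 d→6
  n6 'ad': a→7
  n7 'ada': ·  ←P1
  n8 'aa': ·  ←P2
  n9 'b': ·  ←P3
  n10 'ac': ·  ←P4
  n11 'd': a→12
  n12 'da': ·  ←P5

BFS fail/out derivation:
  n1('e'): parent n0 fail=0; on 'e' 0 → fail=0;  out ∅∪∅=∅
  n5('a'): parent n0 fail=0; on 'a' 0 → fail=0;  out ∅∪∅=∅
  n9('b'): parent n0 fail=0; on 'b' 0 → fail=0;  out {3}∪∅={3}
  n11('d'): parent n0 fail=0; on 'd' 0 → fail=0;  out ∅∪∅=∅
  n2('ed'): parent n1 fail=0; on 'd' 0 → fail=11;  out ∅∪∅=∅
  n6('ad'): parent n5 fail=0; on 'd' 0 → fail=11;  out ∅∪∅=∅
  n8('aa'): parent n5 fail=0; on 'a' 0 → fail=5;  out {2}∪∅={2}
  n10('ac'): parent n5 fail=0; on 'c' 0 → fail=0;  out {4}∪∅={4}
  n12('da'): parent n11 fail=0; on 'a' 0 → fail=5;  out {5}∪∅={5}
  n3('eda'): parent n2 fail=11; on 'a' 11 → fail=12;  out ∅∪{5}={5}
  n7('ada'): parent n6 fail=11; on 'a' 11 → fail=12;  out {1}∪{5}={1,5}
  n4('edab'): parent n3 fail=12; on 'b' 12→5→0 → fail=9;  out {0}∪{3}={0,3}

Text stream:
pos 0 'b': at 9  emit P3@[0:0]
pos 1 'b': at 9 (fail-walked)  emit P3@[1:1]
pos 2 'b': at 9 (fail-walked)  emit P3@[2:2]
pos 3 'c': at 0 (fail-walked)
pos 4 'd': at 11
pos 5 'a': at 12  emit P5@[4:5]
pos 6 'a': at 8 (fail-walked)  emit P2@[5:6]
pos 7 'e': at 1 (fail-walked)
pos 8 'b': at 9 (fail-walked)  emit P3@[8:8]
pos 9 'd': at 11 (fail-walked)
pos 10 'a': at 12  emit P5@[9:10]
pos 11 'b': at 9 (fail-walked)  emit P3@[11:11]
pos 12 'e': at 1 (fail-walked)
pos 13 'e': at 1 (fail-walked)
pos 14 'e': at 1 (fail-walked)
pos 15 'd': at 2
pos 16 'a': at 3  emit P5@[15:16]
pos 17 'b': at 4  emit P0@[14:17],P3@[17:17]
pos 18 'b': at 9 (fail-walked)  emit P3@[18:18]
pos 19 'a': at 5 (fail-walked)
pos 20 'a': at 8  emit P2@[19:20]
pos 21 'b': at 9 (fail-walked)  emit P3@[21:21]
pos 22 'd': at 11 (fail-walked)
pos 23 'a': at 12  emit P5@[22:23]
pos 24 'c': at 10 (fail-walked)  emit P4@[23:24]
pos 25 'a': at 5 (fail-walked)
pos 26 'd': at 6
pos 27 'a': at 7  emit P1@[25:27],P5@[26:27]
pos 28 'e': at 1 (fail-walked)
pos 29 'e': at 1 (fail-walked)
pos 30 'e': at 1 (fail-walked)
pos 31 'd': at 2
pos 32 'a': at 3  emit P5@[31:32]
pos 33 'd': at 6 (fail-walked)
pos 34 'a': at 7  emit P1@[32:34],P5@[33:34]
pos 35 'd': at 6 (fail-walked)
pos 36 'c': at 0 (fail-walked)
pos 37 'c': at 0
pos 38 'c': at 0
pos 39 'a': at 5
pos 40 'a': at 8  emit P2@[39:40]
pos 41 'e': at 1 (fail-walked)
pos 42 'd': at 2
pos 43 'a': at 3  emit P5@[42:43]
pos 44 'b': at 4  emit P0@[41:44],P3@[44:44]
pos 45 'a': at 5 (fail-walked)
pos 46 'c': at 10  emit P4@[45:46]
pos 47 'd': at 11 (fail-walked)
pos 48 'a': at 12  emit P5@[47:48]
pos 49 'a': at 8 (fail-walked)  emit P2@[48:49]
pos 50 'a': at 8 (fail-walked)  emit P2@[49:50]
pos 51 'a': at 8 (fail-walked)  emit P2@[50:51]
pos 52 'c': at 10 (fail-walked)  emit P4@[51:52]
pos 53 'd': at 11 (fail-walked)
pos 54 'a': at 12  emit P5@[53:54]
pos 55 'c': at 10 (fail-walked)  emit P4@[54:55]
pos 56 'b': at 9 (fail-walked)  emit P3@[56:56]
pos 57 'c': at 0 (fail-walked)
pos 58 'c': at 0
pos 59 'a': at 5
pos 60 'b': at 9 (fail-walked)  emit P3@[60:60]
pos 61 'd': at 11 (fail-walked)
pos 62 'a': at 12  emit P5@[61:62]
pos 63 'c': at 10 (fail-walked)  emit P4@[62:63]
pos 64 'a': at 5 (fail-walked)
pos 65 'a': at 8  emit P2@[64:65]
pos 66 'a': at 8 (fail-walked)  emit P2@[65:66]

Matches: [[0,3],[1,3],[2,3],[5,5],[6,2],[8,3],[10,5],[11,3],[16,5],[17,0],[17,3],[18,3],[20,2],[21,3],[23,5],[24,4],[27,1],[27,5],[32,5],[34,1],[34,5],[40,2],[43,5],[44,0],[44,3],[46,4],[48,5],[49,2],[50,2],[51,2],[52,4],[54,5],[55,4],[56,3],[60,3],[62,5],[63,4],[65,2],[66,2]]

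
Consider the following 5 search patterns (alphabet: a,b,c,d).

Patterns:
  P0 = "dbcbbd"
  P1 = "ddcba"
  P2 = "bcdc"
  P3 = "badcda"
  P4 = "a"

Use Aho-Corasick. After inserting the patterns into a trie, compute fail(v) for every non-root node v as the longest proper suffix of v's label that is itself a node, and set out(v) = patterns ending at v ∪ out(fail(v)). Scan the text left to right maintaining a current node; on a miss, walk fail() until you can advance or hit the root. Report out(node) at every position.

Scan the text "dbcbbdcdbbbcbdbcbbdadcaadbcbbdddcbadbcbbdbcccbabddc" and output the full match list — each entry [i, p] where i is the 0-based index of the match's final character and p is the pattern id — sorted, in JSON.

Construct AC machine:
Trie nodes:
  n0 'ε': a→20 b→11 d→1
  n1 'd': b→2 d→7
  n2 'db': c→3
  n3 'dbc': b→4
  n4 'dbcb': b→5
  n5 'dbcbb': d→6
  n6 'dbcbbd': ·  ←P0
  n7 'dd': c→8
  n8 'ddc': b→9
  n9 'ddcb': a→10
  n10 'ddcba': ·  ←P1
  n11 'b': a→15 c→12
  n12 'bc': d→13
  n13 'bcd': c→14
  n14 'bcdc': ·  ←P2
  n15 'ba': d→16
  n16 'bad': c→17
  n17 'badc': d→18
  n18 'badcd': a→19
  n19 'badcda': ·  ←P3
  n20 'a': ·  ←P4

BFS fail/out derivation:
  n1('d'): parent n0 fail=0; on 'd' 0 → fail=0;  out ∅∪∅=∅
  n11('b'): parent n0 fail=0; on 'b' 0 → fail=0;  out ∅∪∅=∅
  n20('a'): parent n0 fail=0; on 'a' 0 → fail=0;  out {4}∪∅={4}
  n2('db'): parent n1 fail=0; on 'b' 0 → fail=11;  out ∅∪∅=∅
  n7('dd'): parent n1 fail=0; on 'd' 0 → fail=1;  out ∅∪∅=∅
  n12('bc'): parent n11 fail=0; on 'c' 0 → fail=0;  out ∅∪∅=∅
  n15('ba'): parent n11 fail=0; on 'a' 0 → fail=20;  out ∅∪{4}={4}
  n3('dbc'): parent n2 fail=11; on 'c' 11 → fail=12;  out ∅∪∅=∅
  n8('ddc'): parent n7 fail=1; on 'c' 1→0 → fail=0;  out ∅∪∅=∅
  n13('bcd'): parent n12 fail=0; on 'd' 0 → fail=1;  out ∅∪∅=∅
  n16('bad'): parent n15 fail=20; on 'd' 20→0 → fail=1;  out ∅∪∅=∅
  n4('dbcb'): parent n3 fail=12; on 'b' 12→0 → fail=11;  out ∅∪∅=∅
  n9('ddcb'): parent n8 fail=0; on 'b' 0 → fail=11;  out ∅∪∅=∅
  n14('bcdc'): parent n13 fail=1; on 'c' 1→0 → fail=0;  out {2}∪∅={2}
  n17('badc'): parent n16 fail=1; on 'c' 1→0 → fail=0;  out ∅∪∅=∅
  n5('dbcbb'): parent n4 fail=11; on 'b' 11→0 → fail=11;  out ∅∪∅=∅
  n10('ddcba'): parent n9 fail=11; on 'a' 11 → fail=15;  out {1}∪{4}={1,4}
  n18('badcd'): parent n17 fail=0; on 'd' 0 → fail=1;  out ∅∪∅=∅
  n6('dbcbbd'): parent n5 fail=11; on 'd' 11→0 → fail=1;  out {0}∪∅={0}
  n19('badcda'): parent n18 fail=1; on 'a' 1→0 → fail=20;  out {3}∪{4}={3,4}

Text stream:
i=0 'd': node 0→1
i=1 'b': node 1→2
i=2 'c': node 2→3
i=3 'b': node 3→4
i=4 'b': node 4→5
i=5 'd': node 5→6  emit P0@[0:5]
i=6 'c': node 6→0 (via fail)
i=7 'd': node 0→1
i=8 'b': node 1→2
i=9 'b': node 2→11 (via fail)
i=10 'b': node 11→11 (via fail)
i=11 'c': node 11→12
i=12 'b': node 12→11 (via fail)
i=13 'd': node 11→1 (via fail)
i=14 'b': node 1→2
i=15 'c': node 2→3
i=16 'b': node 3→4
i=17 'b': node 4→5
i=18 'd': node 5→6  emit P0@[13:18]
i=19 'a': node 6→20 (via fail)  emit P4@[19:19]
i=20 'd': node 20→1 (via fail)
i=21 'c': node 1→0 (via fail)
i=22 'a': node 0→20  emit P4@[22:22]
i=23 'a': node 20→20 (via fail)  emit P4@[23:23]
i=24 'd': node 20→1 (via fail)
i=25 'b': node 1→2
i=26 'c': node 2→3
i=27 'b': node 3→4
i=28 'b': node 4→5
i=29 'd': node 5→6  emit P0@[24:29]
i=30 'd': node 6→7 (via fail)
i=31 'd': node 7→7 (via fail)
i=32 'c': node 7→8
i=33 'b': node 8→9
i=34 'a': node 9→10  emit P1@[30:34],P4@[34:34]
i=35 'd': node 10→16 (via fail)
i=36 'b': node 16→2 (via fail)
i=37 'c': node 2→3
i=38 'b': node 3→4
i=39 'b': node 4→5
i=40 'd': node 5→6  emit P0@[35:40]
i=41 'b': node 6→2 (via fail)
i=42 'c': node 2→3
i=43 'c': node 3→0 (via fail)
i=44 'c': node 0→0
i=45 'b': node 0→11
i=46 'a': node 11→15  emit P4@[46:46]
i=47 'b': node 15→11 (via fail)
i=48 'd': node 11→1 (via fail)
i=49 'd': node 1→7
i=50 'c': node 7→8

Result: [[5,0],[18,0],[19,4],[22,4],[23,4],[29,0],[34,1],[34,4],[40,0],[46,4]]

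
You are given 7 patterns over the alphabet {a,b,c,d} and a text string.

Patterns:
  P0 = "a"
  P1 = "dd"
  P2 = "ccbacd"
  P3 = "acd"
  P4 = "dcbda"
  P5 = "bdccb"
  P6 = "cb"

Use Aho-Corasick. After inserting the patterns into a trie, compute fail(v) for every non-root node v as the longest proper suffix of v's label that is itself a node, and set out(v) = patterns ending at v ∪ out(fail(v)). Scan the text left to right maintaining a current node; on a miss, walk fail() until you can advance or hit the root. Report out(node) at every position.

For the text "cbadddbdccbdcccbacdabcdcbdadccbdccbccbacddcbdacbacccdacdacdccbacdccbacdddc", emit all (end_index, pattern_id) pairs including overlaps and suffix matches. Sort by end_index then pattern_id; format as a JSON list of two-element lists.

Build:
Trie nodes:
  0='ε' goto a→1 b→16 c→4 d→2
  1='a' goto c→10  [P0 ends]
  2='d' goto c→12 d→3
  3='dd' goto ·  [P1 ends]
  4='c' goto b→21 c→5
  5='cc' goto b→6
  6='ccb' goto a→7
  7='ccba' goto c→8
  8='ccbac' goto d→9
  9='ccbacd' goto ·  [P2 ends]
  10='ac' goto d→11
  11='acd' goto ·  [P3 ends]
  12='dc' goto b→13
  13='dcb' goto d→14
  14='dcbd' goto a→15
  15='dcbda' goto ·  [P4 ends]
  16='b' goto d→17
  17='bd' goto c→18
  18='bdc' goto c→19
  19='bdcc' goto b→20
  20='bdccb' goto ·  [P5 ends]
  21='cb' goto ·  [P6 ends]

Failure links (BFS by depth):
  n1('a'): parent n0 fail=0; on 'a' 0 → fail=0;  out {0}∪∅={0}
  n2('d'): parent n0 fail=0; on 'd' 0 → fail=0;  out ∅∪∅=∅
  n4('c'): parent n0 fail=0; on 'c' 0 → fail=0;  out ∅∪∅=∅
  n16('b'): parent n0 fail=0; on 'b' 0 → fail=0;  out ∅∪∅=∅
  n3('dd'): parent n2 fail=0; on 'd' 0 → fail=2;  out {1}∪∅={1}
  n5('cc'): parent n4 fail=0; on 'c' 0 → fail=4;  out ∅∪∅=∅
  n10('ac'): parent n1 fail=0; on 'c' 0 → fail=4;  out ∅∪∅=∅
  n12('dc'): parent n2 fail=0; on 'c' 0 → fail=4;  out ∅∪∅=∅
  n17('bd'): parent n16 fail=0; on 'd' 0 → fail=2;  out ∅∪∅=∅
  n21('cb'): parent n4 fail=0; on 'b' 0 → fail=16;  out {6}∪∅={6}
  n6('ccb'): parent n5 fail=4; on 'b' 4 → fail=21;  out ∅∪{6}={6}
  n11('acd'): parent n10 fail=4; on 'd' 4→0 → fail=2;  out {3}∪∅={3}
  n13('dcb'): parent n12 fail=4; on 'b' 4 → fail=21;  out ∅∪{6}={6}
  n18('bdc'): parent n17 fail=2; on 'c' 2 → fail=12;  out ∅∪∅=∅
  n7('ccba'): parent n6 fail=21; on 'a' 21→16→0 → fail=1;  out ∅∪{0}={0}
  n14('dcbd'): parent n13 fail=21; on 'd' 21→16 → fail=17;  out ∅∪∅=∅
  n19('bdcc'): parent n18 fail=12; on 'c' 12→4 → fail=5;  out ∅∪∅=∅
  n8('ccbac'): parent n7 fail=1; on 'c' 1 → fail=10;  out ∅∪∅=∅
  n15('dcbda'): parent n14 fail=17; on 'a' 17→2→0 → fail=1;  out {4}∪{0}={0,4}
  n20('bdccb'): parent n19 fail=5; on 'b' 5 → fail=6;  out {5}∪{6}={5,6}
  n9('ccbacd'): parent n8 fail=10; on 'd' 10 → fail=11;  out {2}∪{3}={2,3}

Run:
i=0 'c': node 0→4
i=1 'b': node 4→21  emit P6@[0:1]
i=2 'a': node 21→1 (fail-walked)  emit P0@[2:2]
i=3 'd': node 1→2 (fail-walked)
i=4 'd': node 2→3  emit P1@[3:4]
i=5 'd': node 3→3 (fail-walked)  emit P1@[4:5]
i=6 'b': node 3→16 (fail-walked)
i=7 'd': node 16→17
i=8 'c': node 17→18
i=9 'c': node 18→19
i=10 'b': node 19→20  emit P5@[6:10],P6@[9:10]
i=11 'd': node 20→17 (fail-walked)
i=12 'c': node 17→18
i=13 'c': node 18→19
i=14 'c': node 19→5 (fail-walked)
i=15 'b': node 5→6  emit P6@[14:15]
i=16 'a': node 6→7  emit P0@[16:16]
i=17 'c': node 7→8
i=18 'd': node 8→9  emit P2@[13:18],P3@[16:18]
i=19 'a': node 9→1 (fail-walked)  emit P0@[19:19]
i=20 'b': node 1→16 (fail-walked)
i=21 'c': node 16→4 (fail-walked)
i=22 'd': node 4→2 (fail-walked)
i=23 'c': node 2→12
i=24 'b': node 12→13  emit P6@[23:24]
i=25 'd': node 13→14
i=26 'a': node 14→15  emit P0@[26:26],P4@[22:26]
i=27 'd': node 15→2 (fail-walked)
i=28 'c': node 2→12
i=29 'c': node 12→5 (fail-walked)
i=30 'b': node 5→6  emit P6@[29:30]
i=31 'd': node 6→17 (fail-walked)
i=32 'c': node 17→18
i=33 'c': node 18→19
i=34 'b': node 19→20  emit P5@[30:34],P6@[33:34]
i=35 'c': node 20→4 (fail-walked)
i=36 'c': node 4→5
i=37 'b': node 5→6  emit P6@[36:37]
i=38 'a': node 6→7  emit P0@[38:38]
i=39 'c': node 7→8
i=40 'd': node 8→9  emit P2@[35:40],P3@[38:40]
i=41 'd': node 9→3 (fail-walked)  emit P1@[40:41]
i=42 'c': node 3→12 (fail-walked)
i=43 'b': node 12→13  emit P6@[42:43]
i=44 'd': node 13→14
i=45 'a': node 14→15  emit P0@[45:45],P4@[41:45]
i=46 'c': node 15→10 (fail-walked)
i=47 'b': node 10→21 (fail-walked)  emit P6@[46:47]
i=48 'a': node 21→1 (fail-walked)  emit P0@[48:48]
i=49 'c': node 1→10
i=50 'c': node 10→5 (fail-walked)
i=51 'c': node 5→5 (fail-walked)
i=52 'd': node 5→2 (fail-walked)
i=53 'a': node 2→1 (fail-walked)  emit P0@[53:53]
i=54 'c': node 1→10
i=55 'd': node 10→11  emit P3@[53:55]
i=56 'a': node 11→1 (fail-walked)  emit P0@[56:56]
i=57 'c': node 1→10
i=58 'd': node 10→11  emit P3@[56:58]
i=59 'c': node 11→12 (fail-walked)
i=60 'c': node 12→5 (fail-walked)
i=61 'b': node 5→6  emit P6@[60:61]
i=62 'a': node 6→7  emit P0@[62:62]
i=63 'c': node 7→8
i=64 'd': node 8→9  emit P2@[59:64],P3@[62:64]
i=65 'c': node 9→12 (fail-walked)
i=66 'c': node 12→5 (fail-walked)
i=67 'b': node 5→6  emit P6@[66:67]
i=68 'a': node 6→7  emit P0@[68:68]
i=69 'c': node 7→8
i=70 'd': node 8→9  emit P2@[65:70],P3@[68:70]
i=71 'd': node 9→3 (fail-walked)  emit P1@[70:71]
i=72 'd': node 3→3 (fail-walked)  emit P1@[71:72]
i=73 'c': node 3→12 (fail-walked)

Result: [[1,6],[2,0],[4,1],[5,1],[10,5],[10,6],[15,6],[16,0],[18,2],[18,3],[19,0],[24,6],[26,0],[26,4],[30,6],[34,5],[34,6],[37,6],[38,0],[40,2],[40,3],[41,1],[43,6],[45,0],[45,4],[47,6],[48,0],[53,0],[55,3],[56,0],[58,3],[61,6],[62,0],[64,2],[64,3],[67,6],[68,0],[70,2],[70,3],[71,1],[72,1]]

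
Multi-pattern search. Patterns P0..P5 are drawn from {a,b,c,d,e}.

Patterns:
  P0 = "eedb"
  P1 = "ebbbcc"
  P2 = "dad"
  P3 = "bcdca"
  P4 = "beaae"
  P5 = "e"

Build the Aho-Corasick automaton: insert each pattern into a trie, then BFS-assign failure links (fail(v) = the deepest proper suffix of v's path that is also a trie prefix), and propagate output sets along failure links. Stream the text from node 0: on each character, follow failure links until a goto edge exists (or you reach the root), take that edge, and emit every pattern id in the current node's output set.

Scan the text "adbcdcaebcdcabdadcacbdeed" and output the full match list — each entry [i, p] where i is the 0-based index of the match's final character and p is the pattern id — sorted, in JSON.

Build:
Trie (insert patterns):
  n0 'ε': b→13 d→10 e→1
  n1 'e': b→5 e→2  ←P5
  n2 'ee': d→3
  n3 'eed': b→4
  n4 'eedb': ·  ←P0
  n5 'eb': b→6
  n6 'ebb': b→7
  n7 'ebbb': c→8
  n8 'ebbbc': c→9
  n9 'ebbbcc': ·  ←P1
  n10 'd': a→11
  n11 'da': d→12
  n12 'dad': ·  ←P2
  n13 'b': c→14 e→18
  n14 'bc': d→15
  n15 'bcd': c→16
  n16 'bcdc': a→17
  n17 'bcdca': ·  ←P3
  n18 'be': a→19
  n19 'bea': a→20
  n20 'beaa': e→21
  n21 'beaae': ·  ←P4

Failure links (BFS by depth):
  n1('e'): parent n0 fail=0; on 'e' 0 → fail=0;  out {5}∪∅={5}
  n10('d'): parent n0 fail=0; on 'd' 0 → fail=0;  out ∅∪∅=∅
  n13('b'): parent n0 fail=0; on 'b' 0 → fail=0;  out ∅∪∅=∅
  n2('ee'): parent n1 fail=0; on 'e' 0 → fail=1;  out ∅∪{5}={5}
  n5('eb'): parent n1 fail=0; on 'b' 0 → fail=13;  out ∅∪∅=∅
  n11('da'): parent n10 fail=0; on 'a' 0 → fail=0;  out ∅∪∅=∅
  n14('bc'): parent n13 fail=0; on 'c' 0 → fail=0;  out ∅∪∅=∅
  n18('be'): parent n13 fail=0; on 'e' 0 → fail=1;  out ∅∪{5}={5}
  n3('eed'): parent n2 fail=1; on 'd' 1→0 → fail=10;  out ∅∪∅=∅
  n6('ebb'): parent n5 fail=13; on 'b' 13→0 → fail=13;  out ∅∪∅=∅
  n12('dad'): parent n11 fail=0; on 'd' 0 → fail=10;  out {2}∪∅={2}
  n15('bcd'): parent n14 fail=0; on 'd' 0 → fail=10;  out ∅∪∅=∅
  n19('bea'): parent n18 fail=1; on 'a' 1→0 → fail=0;  out ∅∪∅=∅
  n4('eedb'): parent n3 fail=10; on 'b' 10→0 → fail=13;  out {0}∪∅={0}
  n7('ebbb'): parent n6 fail=13; on 'b' 13→0 → fail=13;  out ∅∪∅=∅
  n16('bcdc'): parent n15 fail=10; on 'c' 10→0 → fail=0;  out ∅∪∅=∅
  n20('beaa'): parent n19 fail=0; on 'a' 0 → fail=0;  out ∅∪∅=∅
  n8('ebbbc'): parent n7 fail=13; on 'c' 13 → fail=14;  out ∅∪∅=∅
  n17('bcdca'): parent n16 fail=0; on 'a' 0 → fail=0;  out {3}∪∅={3}
  n21('beaae'): parent n20 fail=0; on 'e' 0 → fail=1;  out {4}∪{5}={4,5}
  n9('ebbbcc'): parent n8 fail=14; on 'c' 14→0 → fail=0;  out {1}∪∅={1}

Scan:
[0] read 'a'  n0⇒n0
[1] read 'd'  n0⇒n10
[2] read 'b'  n10⇒n13 (via fail)
[3] read 'c'  n13⇒n14
[4] read 'd'  n14⇒n15
[5] read 'c'  n15⇒n16
[6] read 'a'  n16⇒n17  emit P3@[2:6]
[7] read 'e'  n17⇒n1 (via fail)  emit P5@[7:7]
[8] read 'b'  n1⇒n5
[9] read 'c'  n5⇒n14 (via fail)
[10] read 'd'  n14⇒n15
[11] read 'c'  n15⇒n16
[12] read 'a'  n16⇒n17  emit P3@[8:12]
[13] read 'b'  n17⇒n13 (via fail)
[14] read 'd'  n13⇒n10 (via fail)
[15] read 'a'  n10⇒n11
[16] read 'd'  n11⇒n12  emit P2@[14:16]
[17] read 'c'  n12⇒n0 (via fail)
[18] read 'a'  n0⇒n0
[19] read 'c'  n0⇒n0
[20] read 'b'  n0⇒n13
[21] read 'd'  n13⇒n10 (via fail)
[22] read 'e'  n10⇒n1 (via fail)  emit P5@[22:22]
[23] read 'e'  n1⇒n2  emit P5@[23:23]
[24] read 'd'  n2⇒n3

Matches: [[6,3],[7,5],[12,3],[16,2],[22,5],[23,5]]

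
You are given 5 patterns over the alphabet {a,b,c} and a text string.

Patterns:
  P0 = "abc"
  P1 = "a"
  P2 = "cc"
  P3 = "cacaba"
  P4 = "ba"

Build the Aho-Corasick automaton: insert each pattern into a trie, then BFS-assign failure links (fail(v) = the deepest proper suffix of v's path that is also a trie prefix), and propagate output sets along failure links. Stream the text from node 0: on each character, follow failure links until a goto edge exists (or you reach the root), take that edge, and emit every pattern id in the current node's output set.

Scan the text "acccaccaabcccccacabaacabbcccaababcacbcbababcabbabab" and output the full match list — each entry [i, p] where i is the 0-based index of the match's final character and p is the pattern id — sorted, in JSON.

Construct AC machine:
Trie nodes:
  0='ε' goto a→1 b→11 c→4
  1='a' goto b→2  [P1 ends]
  2='ab' goto c→3
  3='abc' goto ·  [P0 ends]
  4='c' goto a→6 c→5
  5='cc' goto ·  [P2 ends]
  6='ca' goto c→7
  7='cac' goto a→8
  8='caca' goto b→9
  9='cacab' goto a→10
  10='cacaba' goto ·  [P3 ends]
  11='b' goto a→12
  12='ba' goto ·  [P4 ends]

BFS fail/out derivation:
  fail(1) 'a': from fail(0)=0 chase 'a': 0 ⇒ 0;  out={1}∪out(0)={1}
  fail(4) 'c': from fail(0)=0 chase 'c': 0 ⇒ 0;  out=∅∪out(0)=∅
  fail(11) 'b': from fail(0)=0 chase 'b': 0 ⇒ 0;  out=∅∪out(0)=∅
  fail(2) 'ab': from fail(1)=0 chase 'b': 0 ⇒ 11;  out=∅∪out(11)=∅
  fail(5) 'cc': from fail(4)=0 chase 'c': 0 ⇒ 4;  out={2}∪out(4)={2}
  fail(6) 'ca': from fail(4)=0 chase 'a': 0 ⇒ 1;  out=∅∪out(1)={1}
  fail(12) 'ba': from fail(11)=0 chase 'a': 0 ⇒ 1;  out={4}∪out(1)={1,4}
  fail(3) 'abc': from fail(2)=11 chase 'c': 11→0 ⇒ 4;  out={0}∪out(4)={0}
  fail(7) 'cac': from fail(6)=1 chase 'c': 1→0 ⇒ 4;  out=∅∪out(4)=∅
  fail(8) 'caca': from fail(7)=4 chase 'a': 4 ⇒ 6;  out=∅∪out(6)={1}
  fail(9) 'cacab': from fail(8)=6 chase 'b': 6→1 ⇒ 2;  out=∅∪out(2)=∅
  fail(10) 'cacaba': from fail(9)=2 chase 'a': 2→11 ⇒ 12;  out={3}∪out(12)={1,3,4}

Text stream:
[0] read 'a'  n0⇒n1  emit P1@[0:0]
[1] read 'c'  n1⇒n4 (fail-walked)
[2] read 'c'  n4⇒n5  emit P2@[1:2]
[3] read 'c'  n5⇒n5 (fail-walked)  emit P2@[2:3]
[4] read 'a'  n5⇒n6 (fail-walked)  emit P1@[4:4]
[5] read 'c'  n6⇒n7
[6] read 'c'  n7⇒n5 (fail-walked)  emit P2@[5:6]
[7] read 'a'  n5⇒n6 (fail-walked)  emit P1@[7:7]
[8] read 'a'  n6⇒n1 (fail-walked)  emit P1@[8:8]
[9] read 'b'  n1⇒n2
[10] read 'c'  n2⇒n3  emit P0@[8:10]
[11] read 'c'  n3⇒n5 (fail-walked)  emit P2@[10:11]
[12] read 'c'  n5⇒n5 (fail-walked)  emit P2@[11:12]
[13] read 'c'  n5⇒n5 (fail-walked)  emit P2@[12:13]
[14] read 'c'  n5⇒n5 (fail-walked)  emit P2@[13:14]
[15] read 'a'  n5⇒n6 (fail-walked)  emit P1@[15:15]
[16] read 'c'  n6⇒n7
[17] read 'a'  n7⇒n8  emit P1@[17:17]
[18] read 'b'  n8⇒n9
[19] read 'a'  n9⇒n10  emit P1@[19:19],P3@[14:19],P4@[18:19]
[20] read 'a'  n10⇒n1 (fail-walked)  emit P1@[20:20]
[21] read 'c'  n1⇒n4 (fail-walked)
[22] read 'a'  n4⇒n6  emit P1@[22:22]
[23] read 'b'  n6⇒n2 (fail-walked)
[24] read 'b'  n2⇒n11 (fail-walked)
[25] read 'c'  n11⇒n4 (fail-walked)
[26] read 'c'  n4⇒n5  emit P2@[25:26]
[27] read 'c'  n5⇒n5 (fail-walked)  emit P2@[26:27]
[28] read 'a'  n5⇒n6 (fail-walked)  emit P1@[28:28]
[29] read 'a'  n6⇒n1 (fail-walked)  emit P1@[29:29]
[30] read 'b'  n1⇒n2
[31] read 'a'  n2⇒n12 (fail-walked)  emit P1@[31:31],P4@[30:31]
[32] read 'b'  n12⇒n2 (fail-walked)
[33] read 'c'  n2⇒n3  emit P0@[31:33]
[34] read 'a'  n3⇒n6 (fail-walked)  emit P1@[34:34]
[35] read 'c'  n6⇒n7
[36] read 'b'  n7⇒n11 (fail-walked)
[37] read 'c'  n11⇒n4 (fail-walked)
[38] read 'b'  n4⇒n11 (fail-walked)
[39] read 'a'  n11⇒n12  emit P1@[39:39],P4@[38:39]
[40] read 'b'  n12⇒n2 (fail-walked)
[41] read 'a'  n2⇒n12 (fail-walked)  emit P1@[41:41],P4@[40:41]
[42] read 'b'  n12⇒n2 (fail-walked)
[43] read 'c'  n2⇒n3  emit P0@[41:43]
[44] read 'a'  n3⇒n6 (fail-walked)  emit P1@[44:44]
[45] read 'b'  n6⇒n2 (fail-walked)
[46] read 'b'  n2⇒n11 (fail-walked)
[47] read 'a'  n11⇒n12  emit P1@[47:47],P4@[46:47]
[48] read 'b'  n12⇒n2 (fail-walked)
[49] read 'a'  n2⇒n12 (fail-walked)  emit P1@[49:49],P4@[48:49]
[50] read 'b'  n12⇒n2 (fail-walked)

Matches: [[0,1],[2,2],[3,2],[4,1],[6,2],[7,1],[8,1],[10,0],[11,2],[12,2],[13,2],[14,2],[15,1],[17,1],[19,1],[19,3],[19,4],[20,1],[22,1],[26,2],[27,2],[28,1],[29,1],[31,1],[31,4],[33,0],[34,1],[39,1],[39,4],[41,1],[41,4],[43,0],[44,1],[47,1],[47,4],[49,1],[49,4]]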